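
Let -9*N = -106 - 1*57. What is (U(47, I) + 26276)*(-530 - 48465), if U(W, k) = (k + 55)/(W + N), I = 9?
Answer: -377220148220/293 ≈ -1.2874e+9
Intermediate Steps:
N = 163/9 (N = -(-106 - 1*57)/9 = -(-106 - 57)/9 = -1/9*(-163) = 163/9 ≈ 18.111)
U(W, k) = (55 + k)/(163/9 + W) (U(W, k) = (k + 55)/(W + 163/9) = (55 + k)/(163/9 + W))
(U(47, I) + 26276)*(-530 - 48465) = (9*(55 + 9)/(163 + 9*47) + 26276)*(-530 - 48465) = (9*64/(163 + 423) + 26276)*(-48995) = (9*64/586 + 26276)*(-48995) = (9*(1/586)*64 + 26276)*(-48995) = (288/293 + 26276)*(-48995) = (7699156/293)*(-48995) = -377220148220/293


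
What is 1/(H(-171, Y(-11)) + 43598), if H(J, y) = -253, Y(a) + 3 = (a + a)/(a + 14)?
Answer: 1/43345 ≈ 2.3071e-5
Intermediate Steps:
Y(a) = -3 + 2*a/(14 + a) (Y(a) = -3 + (a + a)/(a + 14) = -3 + (2*a)/(14 + a) = -3 + 2*a/(14 + a))
1/(H(-171, Y(-11)) + 43598) = 1/(-253 + 43598) = 1/43345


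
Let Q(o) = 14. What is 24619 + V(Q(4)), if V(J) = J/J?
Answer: 24620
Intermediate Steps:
V(J) = 1
24619 + V(Q(4)) = 24619 + 1 = 24620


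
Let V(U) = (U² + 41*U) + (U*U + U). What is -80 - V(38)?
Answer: -4564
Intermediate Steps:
V(U) = 2*U² + 42*U (V(U) = (U² + 41*U) + (U² + U) = (U² + 41*U) + (U + U²) = 2*U² + 42*U)
-80 - V(38) = -80 - 2*38*(21 + 38) = -80 - 2*38*59 = -80 - 1*4484 = -80 - 4484 = -4564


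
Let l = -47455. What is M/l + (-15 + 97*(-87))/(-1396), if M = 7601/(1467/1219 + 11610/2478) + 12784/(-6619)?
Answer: 1959277180614495689/324990872478642780 ≈ 6.0287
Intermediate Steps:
M = 25291031675869/19622925684 (M = 7601/(1467*(1/1219) + 11610*(1/2478)) + 12784*(-1/6619) = 7601/(1467/1219 + 1935/413) - 12784/6619 = 7601/(2964636/503447) - 12784/6619 = 7601*(503447/2964636) - 12784/6619 = 3826700647/2964636 - 12784/6619 = 25291031675869/19622925684 ≈ 1288.9)
M/l + (-15 + 97*(-87))/(-1396) = (25291031675869/19622925684)/(-47455) + (-15 + 97*(-87))/(-1396) = (25291031675869/19622925684)*(-1/47455) + (-15 - 8439)*(-1/1396) = -25291031675869/931205938334220 - 8454*(-1/1396) = -25291031675869/931205938334220 + 4227/698 = 1959277180614495689/324990872478642780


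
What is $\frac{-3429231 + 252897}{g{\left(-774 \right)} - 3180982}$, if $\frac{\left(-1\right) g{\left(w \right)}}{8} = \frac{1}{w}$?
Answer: $\frac{614620629}{615520015} \approx 0.99854$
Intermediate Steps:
$g{\left(w \right)} = - \frac{8}{w}$
$\frac{-3429231 + 252897}{g{\left(-774 \right)} - 3180982} = \frac{-3429231 + 252897}{- \frac{8}{-774} - 3180982} = - \frac{3176334}{\left(-8\right) \left(- \frac{1}{774}\right) - 3180982} = - \frac{3176334}{\frac{4}{387} - 3180982} = - \frac{3176334}{- \frac{1231040030}{387}} = \left(-3176334\right) \left(- \frac{387}{1231040030}\right) = \frac{614620629}{615520015}$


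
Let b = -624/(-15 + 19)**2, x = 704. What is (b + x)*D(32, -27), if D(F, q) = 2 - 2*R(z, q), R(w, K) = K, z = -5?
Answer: 37240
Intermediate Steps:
D(F, q) = 2 - 2*q
b = -39 (b = -624/(4**2) = -624/16 = -624*1/16 = -39)
(b + x)*D(32, -27) = (-39 + 704)*(2 - 2*(-27)) = 665*(2 + 54) = 665*56 = 37240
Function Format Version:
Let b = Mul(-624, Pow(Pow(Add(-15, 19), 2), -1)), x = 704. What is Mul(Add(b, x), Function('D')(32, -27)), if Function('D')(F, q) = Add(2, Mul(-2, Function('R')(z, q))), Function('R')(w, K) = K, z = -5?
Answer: 37240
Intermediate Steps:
Function('D')(F, q) = Add(2, Mul(-2, q))
b = -39 (b = Mul(-624, Pow(Pow(4, 2), -1)) = Mul(-624, Pow(16, -1)) = Mul(-624, Rational(1, 16)) = -39)
Mul(Add(b, x), Function('D')(32, -27)) = Mul(Add(-39, 704), Add(2, Mul(-2, -27))) = Mul(665, Add(2, 54)) = Mul(665, 56) = 37240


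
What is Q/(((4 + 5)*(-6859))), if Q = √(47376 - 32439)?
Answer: -√14937/61731 ≈ -0.0019798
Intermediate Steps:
Q = √14937 ≈ 122.22
Q/(((4 + 5)*(-6859))) = √14937/(((4 + 5)*(-6859))) = √14937/((9*(-6859))) = √14937/(-61731) = √14937*(-1/61731) = -√14937/61731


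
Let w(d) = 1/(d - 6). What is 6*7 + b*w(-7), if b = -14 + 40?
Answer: 40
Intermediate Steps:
w(d) = 1/(-6 + d)
b = 26
6*7 + b*w(-7) = 6*7 + 26/(-6 - 7) = 42 + 26/(-13) = 42 + 26*(-1/13) = 42 - 2 = 40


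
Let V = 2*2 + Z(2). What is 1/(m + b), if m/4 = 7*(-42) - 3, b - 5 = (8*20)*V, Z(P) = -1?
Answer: -1/703 ≈ -0.0014225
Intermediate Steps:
V = 3 (V = 2*2 - 1 = 4 - 1 = 3)
b = 485 (b = 5 + (8*20)*3 = 5 + 160*3 = 5 + 480 = 485)
m = -1188 (m = 4*(7*(-42) - 3) = 4*(-294 - 3) = 4*(-297) = -1188)
1/(m + b) = 1/(-1188 + 485) = 1/(-703) = -1/703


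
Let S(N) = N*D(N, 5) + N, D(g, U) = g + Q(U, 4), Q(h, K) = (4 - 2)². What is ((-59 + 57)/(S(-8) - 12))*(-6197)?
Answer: 6197/6 ≈ 1032.8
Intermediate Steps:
Q(h, K) = 4 (Q(h, K) = 2² = 4)
D(g, U) = 4 + g (D(g, U) = g + 4 = 4 + g)
S(N) = N + N*(4 + N) (S(N) = N*(4 + N) + N = N + N*(4 + N))
((-59 + 57)/(S(-8) - 12))*(-6197) = ((-59 + 57)/(-8*(5 - 8) - 12))*(-6197) = -2/(-8*(-3) - 12)*(-6197) = -2/(24 - 12)*(-6197) = -2/12*(-6197) = -2*1/12*(-6197) = -⅙*(-6197) = 6197/6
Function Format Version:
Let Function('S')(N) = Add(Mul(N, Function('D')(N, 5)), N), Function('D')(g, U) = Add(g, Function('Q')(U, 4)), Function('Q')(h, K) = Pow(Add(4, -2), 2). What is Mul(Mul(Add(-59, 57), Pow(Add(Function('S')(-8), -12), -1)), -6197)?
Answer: Rational(6197, 6) ≈ 1032.8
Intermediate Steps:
Function('Q')(h, K) = 4 (Function('Q')(h, K) = Pow(2, 2) = 4)
Function('D')(g, U) = Add(4, g) (Function('D')(g, U) = Add(g, 4) = Add(4, g))
Function('S')(N) = Add(N, Mul(N, Add(4, N))) (Function('S')(N) = Add(Mul(N, Add(4, N)), N) = Add(N, Mul(N, Add(4, N))))
Mul(Mul(Add(-59, 57), Pow(Add(Function('S')(-8), -12), -1)), -6197) = Mul(Mul(Add(-59, 57), Pow(Add(Mul(-8, Add(5, -8)), -12), -1)), -6197) = Mul(Mul(-2, Pow(Add(Mul(-8, -3), -12), -1)), -6197) = Mul(Mul(-2, Pow(Add(24, -12), -1)), -6197) = Mul(Mul(-2, Pow(12, -1)), -6197) = Mul(Mul(-2, Rational(1, 12)), -6197) = Mul(Rational(-1, 6), -6197) = Rational(6197, 6)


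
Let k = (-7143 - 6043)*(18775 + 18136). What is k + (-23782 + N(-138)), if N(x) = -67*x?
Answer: -486722982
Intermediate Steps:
k = -486708446 (k = -13186*36911 = -486708446)
k + (-23782 + N(-138)) = -486708446 + (-23782 - 67*(-138)) = -486708446 + (-23782 + 9246) = -486708446 - 14536 = -486722982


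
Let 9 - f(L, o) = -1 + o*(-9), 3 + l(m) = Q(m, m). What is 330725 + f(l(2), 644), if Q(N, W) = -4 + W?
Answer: 336531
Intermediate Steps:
l(m) = -7 + m (l(m) = -3 + (-4 + m) = -7 + m)
f(L, o) = 10 + 9*o (f(L, o) = 9 - (-1 + o*(-9)) = 9 - (-1 - 9*o) = 9 + (1 + 9*o) = 10 + 9*o)
330725 + f(l(2), 644) = 330725 + (10 + 9*644) = 330725 + (10 + 5796) = 330725 + 5806 = 336531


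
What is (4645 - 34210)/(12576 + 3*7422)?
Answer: -9855/11614 ≈ -0.84855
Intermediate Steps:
(4645 - 34210)/(12576 + 3*7422) = -29565/(12576 + 22266) = -29565/34842 = -29565*1/34842 = -9855/11614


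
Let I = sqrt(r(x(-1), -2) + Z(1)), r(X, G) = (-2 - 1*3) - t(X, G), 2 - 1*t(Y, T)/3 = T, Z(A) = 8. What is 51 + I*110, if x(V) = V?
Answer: 51 + 330*I ≈ 51.0 + 330.0*I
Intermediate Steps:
t(Y, T) = 6 - 3*T
r(X, G) = -11 + 3*G (r(X, G) = (-2 - 1*3) - (6 - 3*G) = (-2 - 3) + (-6 + 3*G) = -5 + (-6 + 3*G) = -11 + 3*G)
I = 3*I (I = sqrt((-11 + 3*(-2)) + 8) = sqrt((-11 - 6) + 8) = sqrt(-17 + 8) = sqrt(-9) = 3*I ≈ 3.0*I)
51 + I*110 = 51 + (3*I)*110 = 51 + 330*I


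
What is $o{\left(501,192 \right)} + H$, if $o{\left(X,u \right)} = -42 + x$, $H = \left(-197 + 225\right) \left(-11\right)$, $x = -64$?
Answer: $-414$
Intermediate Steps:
$H = -308$ ($H = 28 \left(-11\right) = -308$)
$o{\left(X,u \right)} = -106$ ($o{\left(X,u \right)} = -42 - 64 = -106$)
$o{\left(501,192 \right)} + H = -106 - 308 = -414$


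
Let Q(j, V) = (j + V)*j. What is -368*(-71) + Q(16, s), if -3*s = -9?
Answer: 26432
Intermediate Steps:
s = 3 (s = -⅓*(-9) = 3)
Q(j, V) = j*(V + j) (Q(j, V) = (V + j)*j = j*(V + j))
-368*(-71) + Q(16, s) = -368*(-71) + 16*(3 + 16) = 26128 + 16*19 = 26128 + 304 = 26432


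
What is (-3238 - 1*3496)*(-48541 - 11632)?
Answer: 405204982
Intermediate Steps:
(-3238 - 1*3496)*(-48541 - 11632) = (-3238 - 3496)*(-60173) = -6734*(-60173) = 405204982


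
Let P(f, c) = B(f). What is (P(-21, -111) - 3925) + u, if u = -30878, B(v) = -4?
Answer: -34807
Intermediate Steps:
P(f, c) = -4
(P(-21, -111) - 3925) + u = (-4 - 3925) - 30878 = -3929 - 30878 = -34807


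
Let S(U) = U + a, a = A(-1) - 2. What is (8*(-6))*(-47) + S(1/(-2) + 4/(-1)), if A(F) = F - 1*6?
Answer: 4485/2 ≈ 2242.5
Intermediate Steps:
A(F) = -6 + F (A(F) = F - 6 = -6 + F)
a = -9 (a = (-6 - 1) - 2 = -7 - 2 = -9)
S(U) = -9 + U (S(U) = U - 9 = -9 + U)
(8*(-6))*(-47) + S(1/(-2) + 4/(-1)) = (8*(-6))*(-47) + (-9 + (1/(-2) + 4/(-1))) = -48*(-47) + (-9 + (1*(-½) + 4*(-1))) = 2256 + (-9 + (-½ - 4)) = 2256 + (-9 - 9/2) = 2256 - 27/2 = 4485/2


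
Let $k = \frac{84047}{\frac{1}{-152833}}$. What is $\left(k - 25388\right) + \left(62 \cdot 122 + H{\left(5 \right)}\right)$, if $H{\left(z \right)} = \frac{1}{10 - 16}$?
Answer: $- \frac{77071037851}{6} \approx -1.2845 \cdot 10^{10}$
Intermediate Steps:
$H{\left(z \right)} = - \frac{1}{6}$ ($H{\left(z \right)} = \frac{1}{-6} = - \frac{1}{6}$)
$k = -12845155151$ ($k = \frac{84047}{- \frac{1}{152833}} = 84047 \left(-152833\right) = -12845155151$)
$\left(k - 25388\right) + \left(62 \cdot 122 + H{\left(5 \right)}\right) = \left(-12845155151 - 25388\right) + \left(62 \cdot 122 - \frac{1}{6}\right) = -12845180539 + \left(7564 - \frac{1}{6}\right) = -12845180539 + \frac{45383}{6} = - \frac{77071037851}{6}$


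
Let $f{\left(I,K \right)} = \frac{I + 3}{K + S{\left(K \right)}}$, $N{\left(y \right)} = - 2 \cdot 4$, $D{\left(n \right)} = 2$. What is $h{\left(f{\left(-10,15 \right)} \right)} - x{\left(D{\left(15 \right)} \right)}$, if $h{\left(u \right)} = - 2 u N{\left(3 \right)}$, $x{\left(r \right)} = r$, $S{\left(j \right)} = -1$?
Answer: $-10$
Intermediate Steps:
$N{\left(y \right)} = -8$ ($N{\left(y \right)} = \left(-1\right) 8 = -8$)
$f{\left(I,K \right)} = \frac{3 + I}{-1 + K}$ ($f{\left(I,K \right)} = \frac{I + 3}{K - 1} = \frac{3 + I}{-1 + K}$)
$h{\left(u \right)} = 16 u$ ($h{\left(u \right)} = - 2 u \left(-8\right) = 16 u$)
$h{\left(f{\left(-10,15 \right)} \right)} - x{\left(D{\left(15 \right)} \right)} = 16 \frac{3 - 10}{-1 + 15} - 2 = 16 \cdot \frac{1}{14} \left(-7\right) - 2 = 16 \left(- \frac{1}{2}\right) - 2 = -8 - 2 = -10$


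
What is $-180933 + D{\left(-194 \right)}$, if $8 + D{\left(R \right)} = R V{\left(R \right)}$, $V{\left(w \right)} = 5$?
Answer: $-181911$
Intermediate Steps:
$D{\left(R \right)} = -8 + 5 R$ ($D{\left(R \right)} = -8 + R 5 = -8 + 5 R$)
$-180933 + D{\left(-194 \right)} = -180933 + \left(-8 + 5 \left(-194\right)\right) = -180933 - 978 = -181911$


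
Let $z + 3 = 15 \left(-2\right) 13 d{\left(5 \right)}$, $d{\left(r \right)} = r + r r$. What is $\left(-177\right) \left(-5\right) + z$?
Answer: $-10818$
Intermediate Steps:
$d{\left(r \right)} = r + r^{2}$
$z = -11703$ ($z = -3 + 15 \left(-2\right) 13 \cdot 5 \left(1 + 5\right) = -3 + 15 \left(- 26 \cdot 5 \cdot 6\right) = -3 + 15 \left(\left(-26\right) 30\right) = -3 + 15 \left(-780\right) = -3 - 11700 = -11703$)
$\left(-177\right) \left(-5\right) + z = \left(-177\right) \left(-5\right) - 11703 = 885 - 11703 = -10818$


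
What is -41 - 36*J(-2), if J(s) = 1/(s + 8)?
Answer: -47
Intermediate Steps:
J(s) = 1/(8 + s)
-41 - 36*J(-2) = -41 - 36/(8 - 2) = -41 - 36/6 = -41 - 36*1/6 = -41 - 6 = -47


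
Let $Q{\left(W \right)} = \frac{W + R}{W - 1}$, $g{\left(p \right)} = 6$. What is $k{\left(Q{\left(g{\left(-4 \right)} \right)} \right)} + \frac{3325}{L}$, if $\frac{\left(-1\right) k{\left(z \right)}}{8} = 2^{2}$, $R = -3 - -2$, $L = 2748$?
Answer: $- \frac{84611}{2748} \approx -30.79$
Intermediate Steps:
$R = -1$ ($R = -3 + 2 = -1$)
$Q{\left(W \right)} = 1$ ($Q{\left(W \right)} = \frac{W - 1}{W - 1} = \frac{-1 + W}{-1 + W} = 1$)
$k{\left(z \right)} = -32$ ($k{\left(z \right)} = - 8 \cdot 2^{2} = \left(-8\right) 4 = -32$)
$k{\left(Q{\left(g{\left(-4 \right)} \right)} \right)} + \frac{3325}{L} = -32 + \frac{3325}{2748} = - \frac{84611}{2748}$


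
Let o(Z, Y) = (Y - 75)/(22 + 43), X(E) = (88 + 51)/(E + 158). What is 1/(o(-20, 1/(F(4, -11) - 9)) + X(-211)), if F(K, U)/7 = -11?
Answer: -296270/1118913 ≈ -0.26478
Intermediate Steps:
X(E) = 139/(158 + E)
F(K, U) = -77 (F(K, U) = 7*(-11) = -77)
o(Z, Y) = -15/13 + Y/65 (o(Z, Y) = (-75 + Y)/65 = (-75 + Y)*(1/65) = -15/13 + Y/65)
1/(o(-20, 1/(F(4, -11) - 9)) + X(-211)) = 1/((-15/13 + 1/(65*(-77 - 9))) + 139/(158 - 211)) = 1/((-15/13 + (1/65)/(-86)) + 139/(-53)) = 1/((-15/13 + (1/65)*(-1/86)) + 139*(-1/53)) = 1/((-15/13 - 1/5590) - 139/53) = 1/(-6451/5590 - 139/53) = 1/(-1118913/296270) = -296270/1118913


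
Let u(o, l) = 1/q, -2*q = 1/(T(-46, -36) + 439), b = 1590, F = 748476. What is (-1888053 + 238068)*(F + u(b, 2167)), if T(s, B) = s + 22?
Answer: -1233604685310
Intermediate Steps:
T(s, B) = 22 + s
q = -1/830 (q = -1/(2*((22 - 46) + 439)) = -1/(2*(-24 + 439)) = -1/2/415 = -1/2*1/415 = -1/830 ≈ -0.0012048)
u(o, l) = -830 (u(o, l) = 1/(-1/830) = -830)
(-1888053 + 238068)*(F + u(b, 2167)) = (-1888053 + 238068)*(748476 - 830) = -1649985*747646 = -1233604685310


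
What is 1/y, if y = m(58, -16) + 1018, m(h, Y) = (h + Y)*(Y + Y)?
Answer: -1/326 ≈ -0.0030675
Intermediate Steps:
m(h, Y) = 2*Y*(Y + h) (m(h, Y) = (Y + h)*(2*Y) = 2*Y*(Y + h))
y = -326 (y = 2*(-16)*(-16 + 58) + 1018 = 2*(-16)*42 + 1018 = -1344 + 1018 = -326)
1/y = 1/(-326) = -1/326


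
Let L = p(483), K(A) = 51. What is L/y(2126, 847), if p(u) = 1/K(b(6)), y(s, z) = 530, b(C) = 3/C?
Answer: 1/27030 ≈ 3.6996e-5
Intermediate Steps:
p(u) = 1/51
L = 1/51 ≈ 0.019608
L/y(2126, 847) = (1/51)/530 = (1/51)*(1/530) = 1/27030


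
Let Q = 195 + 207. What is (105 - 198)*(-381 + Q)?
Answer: -1953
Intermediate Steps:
Q = 402
(105 - 198)*(-381 + Q) = (105 - 198)*(-381 + 402) = -93*21 = -1953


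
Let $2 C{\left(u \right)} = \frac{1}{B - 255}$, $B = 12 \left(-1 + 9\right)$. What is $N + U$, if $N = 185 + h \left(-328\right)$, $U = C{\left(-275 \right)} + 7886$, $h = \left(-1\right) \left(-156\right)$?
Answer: $- \frac{13704847}{318} \approx -43097.0$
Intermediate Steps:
$B = 96$ ($B = 12 \cdot 8 = 96$)
$h = 156$
$C{\left(u \right)} = - \frac{1}{318}$ ($C{\left(u \right)} = \frac{1}{2 \left(96 - 255\right)} = \frac{1}{2 \left(-159\right)} = \frac{1}{2} \left(- \frac{1}{159}\right) = - \frac{1}{318}$)
$U = \frac{2507747}{318}$ ($U = - \frac{1}{318} + 7886 = \frac{2507747}{318} \approx 7886.0$)
$N = -50983$ ($N = 185 + 156 \left(-328\right) = 185 - 51168 = -50983$)
$N + U = -50983 + \frac{2507747}{318} = - \frac{13704847}{318}$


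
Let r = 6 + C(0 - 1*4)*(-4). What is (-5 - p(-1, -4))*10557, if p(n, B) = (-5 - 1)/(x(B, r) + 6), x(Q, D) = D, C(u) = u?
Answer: -707319/14 ≈ -50523.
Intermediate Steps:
r = 22 (r = 6 + (0 - 1*4)*(-4) = 6 + (0 - 4)*(-4) = 6 - 4*(-4) = 6 + 16 = 22)
p(n, B) = -3/14 (p(n, B) = (-5 - 1)/(22 + 6) = -6/28 = -6*1/28 = -3/14)
(-5 - p(-1, -4))*10557 = (-5 - 1*(-3/14))*10557 = (-5 + 3/14)*10557 = -67/14*10557 = -707319/14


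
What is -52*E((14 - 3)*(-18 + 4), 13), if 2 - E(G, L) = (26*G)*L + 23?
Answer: -2705612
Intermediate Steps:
E(G, L) = -21 - 26*G*L (E(G, L) = 2 - ((26*G)*L + 23) = 2 - (26*G*L + 23) = 2 - (23 + 26*G*L) = 2 + (-23 - 26*G*L) = -21 - 26*G*L)
-52*E((14 - 3)*(-18 + 4), 13) = -52*(-21 - 26*(14 - 3)*(-18 + 4)*13) = -52*(-21 - 26*11*(-14)*13) = -52*(-21 - 26*(-154)*13) = -52*(-21 + 52052) = -52*52031 = -2705612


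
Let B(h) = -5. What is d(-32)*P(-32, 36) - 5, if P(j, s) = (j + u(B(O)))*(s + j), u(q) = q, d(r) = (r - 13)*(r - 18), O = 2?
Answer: -333005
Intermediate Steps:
d(r) = (-18 + r)*(-13 + r) (d(r) = (-13 + r)*(-18 + r) = (-18 + r)*(-13 + r))
P(j, s) = (-5 + j)*(j + s) (P(j, s) = (j - 5)*(s + j) = (-5 + j)*(j + s))
d(-32)*P(-32, 36) - 5 = (234 + (-32)² - 31*(-32))*((-32)² - 5*(-32) - 5*36 - 32*36) - 5 = (234 + 1024 + 992)*(1024 + 160 - 180 - 1152) - 5 = 2250*(-148) - 5 = -333000 - 5 = -333005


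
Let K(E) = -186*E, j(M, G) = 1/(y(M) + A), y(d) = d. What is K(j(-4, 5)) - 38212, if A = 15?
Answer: -420518/11 ≈ -38229.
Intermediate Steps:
j(M, G) = 1/(15 + M) (j(M, G) = 1/(M + 15) = 1/(15 + M))
K(j(-4, 5)) - 38212 = -186/(15 - 4) - 38212 = -186/11 - 38212 = -420518/11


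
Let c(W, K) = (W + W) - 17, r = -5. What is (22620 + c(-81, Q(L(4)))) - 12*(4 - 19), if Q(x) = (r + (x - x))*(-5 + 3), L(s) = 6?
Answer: 22621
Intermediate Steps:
Q(x) = 10 (Q(x) = (-5 + (x - x))*(-5 + 3) = (-5 + 0)*(-2) = -5*(-2) = 10)
c(W, K) = -17 + 2*W (c(W, K) = 2*W - 17 = -17 + 2*W)
(22620 + c(-81, Q(L(4)))) - 12*(4 - 19) = (22620 + (-17 + 2*(-81))) - 12*(4 - 19) = (22620 + (-17 - 162)) - 12*(-15) = (22620 - 179) + 180 = 22441 + 180 = 22621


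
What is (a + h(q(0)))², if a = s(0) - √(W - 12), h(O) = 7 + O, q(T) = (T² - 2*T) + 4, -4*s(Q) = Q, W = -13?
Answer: 96 - 110*I ≈ 96.0 - 110.0*I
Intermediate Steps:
s(Q) = -Q/4
q(T) = 4 + T² - 2*T
a = -5*I (a = -¼*0 - √(-13 - 12) = 0 - √(-25) = 0 - 5*I = -5*I ≈ -5.0*I)
(a + h(q(0)))² = (-5*I + (7 + (4 + 0² - 2*0)))² = (-5*I + (7 + (4 + 0 + 0)))² = (-5*I + (7 + 4))² = (-5*I + 11)² = (11 - 5*I)²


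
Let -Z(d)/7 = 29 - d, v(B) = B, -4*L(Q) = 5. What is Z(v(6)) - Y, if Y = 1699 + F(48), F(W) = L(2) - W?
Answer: -7243/4 ≈ -1810.8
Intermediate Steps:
L(Q) = -5/4 (L(Q) = -¼*5 = -5/4)
F(W) = -5/4 - W
Z(d) = -203 + 7*d (Z(d) = -7*(29 - d) = -203 + 7*d)
Y = 6599/4 (Y = 1699 + (-5/4 - 1*48) = 1699 + (-5/4 - 48) = 1699 - 197/4 = 6599/4 ≈ 1649.8)
Z(v(6)) - Y = (-203 + 7*6) - 1*6599/4 = (-203 + 42) - 6599/4 = -161 - 6599/4 = -7243/4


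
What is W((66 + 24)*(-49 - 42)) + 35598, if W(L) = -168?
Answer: 35430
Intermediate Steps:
W((66 + 24)*(-49 - 42)) + 35598 = -168 + 35598 = 35430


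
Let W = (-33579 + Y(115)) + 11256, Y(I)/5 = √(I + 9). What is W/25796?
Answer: -22323/25796 + 5*√31/12898 ≈ -0.86321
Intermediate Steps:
Y(I) = 5*√(9 + I) (Y(I) = 5*√(I + 9) = 5*√(9 + I))
W = -22323 + 10*√31 (W = (-33579 + 5*√(9 + 115)) + 11256 = (-33579 + 5*√124) + 11256 = (-33579 + 5*(2*√31)) + 11256 = (-33579 + 10*√31) + 11256 = -22323 + 10*√31 ≈ -22267.)
W/25796 = (-22323 + 10*√31)/25796 = (-22323 + 10*√31)*(1/25796) = -22323/25796 + 5*√31/12898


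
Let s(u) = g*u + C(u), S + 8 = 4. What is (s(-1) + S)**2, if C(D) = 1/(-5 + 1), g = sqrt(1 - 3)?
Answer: 257/16 + 17*I*sqrt(2)/2 ≈ 16.063 + 12.021*I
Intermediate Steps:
S = -4 (S = -8 + 4 = -4)
g = I*sqrt(2) (g = sqrt(-2) = I*sqrt(2) ≈ 1.4142*I)
C(D) = -1/4 (C(D) = 1/(-4) = -1/4)
s(u) = -1/4 + I*u*sqrt(2) (s(u) = (I*sqrt(2))*u - 1/4 = I*u*sqrt(2) - 1/4 = -1/4 + I*u*sqrt(2))
(s(-1) + S)**2 = ((-1/4 + I*(-1)*sqrt(2)) - 4)**2 = ((-1/4 - I*sqrt(2)) - 4)**2 = (-17/4 - I*sqrt(2))**2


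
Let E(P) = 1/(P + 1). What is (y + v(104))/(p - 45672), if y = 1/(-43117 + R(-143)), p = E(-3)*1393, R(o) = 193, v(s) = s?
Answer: -4464095/1990321494 ≈ -0.0022429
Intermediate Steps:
E(P) = 1/(1 + P)
p = -1393/2 (p = 1393/(1 - 3) = 1393/(-2) = -½*1393 = -1393/2 ≈ -696.50)
y = -1/42924 (y = 1/(-43117 + 193) = 1/(-42924) = -1/42924 ≈ -2.3297e-5)
(y + v(104))/(p - 45672) = (-1/42924 + 104)/(-1393/2 - 45672) = 4464095/(42924*(-92737/2)) = (4464095/42924)*(-2/92737) = -4464095/1990321494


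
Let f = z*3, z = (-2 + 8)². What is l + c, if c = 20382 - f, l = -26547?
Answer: -6273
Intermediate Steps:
z = 36 (z = 6² = 36)
f = 108 (f = 36*3 = 108)
c = 20274 (c = 20382 - 1*108 = 20382 - 108 = 20274)
l + c = -26547 + 20274 = -6273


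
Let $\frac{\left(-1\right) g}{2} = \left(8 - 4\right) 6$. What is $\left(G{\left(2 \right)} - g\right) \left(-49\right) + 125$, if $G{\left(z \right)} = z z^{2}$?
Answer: $-2619$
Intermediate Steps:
$G{\left(z \right)} = z^{3}$
$g = -48$ ($g = - 2 \left(8 - 4\right) 6 = - 2 \cdot 4 \cdot 6 = \left(-2\right) 24 = -48$)
$\left(G{\left(2 \right)} - g\right) \left(-49\right) + 125 = \left(2^{3} - -48\right) \left(-49\right) + 125 = \left(8 + 48\right) \left(-49\right) + 125 = 56 \left(-49\right) + 125 = -2744 + 125 = -2619$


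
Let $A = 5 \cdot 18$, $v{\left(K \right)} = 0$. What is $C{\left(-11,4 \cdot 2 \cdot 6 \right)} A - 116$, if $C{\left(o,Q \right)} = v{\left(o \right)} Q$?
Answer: $-116$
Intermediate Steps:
$C{\left(o,Q \right)} = 0$ ($C{\left(o,Q \right)} = 0 Q = 0$)
$A = 90$
$C{\left(-11,4 \cdot 2 \cdot 6 \right)} A - 116 = 0 \cdot 90 - 116 = 0 - 116 = -116$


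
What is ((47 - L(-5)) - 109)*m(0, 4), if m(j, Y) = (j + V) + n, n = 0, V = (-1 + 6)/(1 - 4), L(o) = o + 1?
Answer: 290/3 ≈ 96.667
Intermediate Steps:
L(o) = 1 + o
V = -5/3 (V = 5/(-3) = 5*(-⅓) = -5/3 ≈ -1.6667)
m(j, Y) = -5/3 + j (m(j, Y) = (j - 5/3) + 0 = (-5/3 + j) + 0 = -5/3 + j)
((47 - L(-5)) - 109)*m(0, 4) = ((47 - (1 - 5)) - 109)*(-5/3 + 0) = ((47 - 1*(-4)) - 109)*(-5/3) = ((47 + 4) - 109)*(-5/3) = (51 - 109)*(-5/3) = -58*(-5/3) = 290/3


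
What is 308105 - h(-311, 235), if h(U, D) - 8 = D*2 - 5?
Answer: 307632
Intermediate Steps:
h(U, D) = 3 + 2*D (h(U, D) = 8 + (D*2 - 5) = 8 + (2*D - 5) = 8 + (-5 + 2*D) = 3 + 2*D)
308105 - h(-311, 235) = 308105 - (3 + 2*235) = 308105 - (3 + 470) = 308105 - 1*473 = 308105 - 473 = 307632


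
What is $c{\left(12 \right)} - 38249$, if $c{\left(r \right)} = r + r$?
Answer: $-38225$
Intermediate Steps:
$c{\left(r \right)} = 2 r$
$c{\left(12 \right)} - 38249 = 2 \cdot 12 - 38249 = 24 - 38249 = -38225$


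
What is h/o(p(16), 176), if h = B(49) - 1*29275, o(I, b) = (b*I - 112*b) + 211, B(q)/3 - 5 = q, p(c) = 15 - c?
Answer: 4159/2811 ≈ 1.4795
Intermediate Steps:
B(q) = 15 + 3*q
o(I, b) = 211 - 112*b + I*b (o(I, b) = (I*b - 112*b) + 211 = (-112*b + I*b) + 211 = 211 - 112*b + I*b)
h = -29113 (h = (15 + 3*49) - 1*29275 = (15 + 147) - 29275 = 162 - 29275 = -29113)
h/o(p(16), 176) = -29113/(211 - 112*176 + (15 - 1*16)*176) = -29113/(211 - 19712 + (15 - 16)*176) = -29113/(211 - 19712 - 1*176) = -29113/(211 - 19712 - 176) = -29113/(-19677) = -29113*(-1/19677) = 4159/2811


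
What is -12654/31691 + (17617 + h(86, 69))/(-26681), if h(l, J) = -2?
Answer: -895858339/845547571 ≈ -1.0595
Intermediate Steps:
-12654/31691 + (17617 + h(86, 69))/(-26681) = -12654/31691 + (17617 - 2)/(-26681) = -12654*1/31691 + 17615*(-1/26681) = -12654/31691 - 17615/26681 = -895858339/845547571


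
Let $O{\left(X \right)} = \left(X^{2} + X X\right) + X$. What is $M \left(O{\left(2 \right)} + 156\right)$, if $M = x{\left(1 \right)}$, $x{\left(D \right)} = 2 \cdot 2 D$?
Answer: $664$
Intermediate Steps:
$x{\left(D \right)} = 4 D$
$M = 4$ ($M = 4 \cdot 1 = 4$)
$O{\left(X \right)} = X + 2 X^{2}$ ($O{\left(X \right)} = \left(X^{2} + X^{2}\right) + X = 2 X^{2} + X = X + 2 X^{2}$)
$M \left(O{\left(2 \right)} + 156\right) = 4 \left(2 \left(1 + 2 \cdot 2\right) + 156\right) = 4 \left(2 \left(1 + 4\right) + 156\right) = 4 \left(2 \cdot 5 + 156\right) = 4 \left(10 + 156\right) = 4 \cdot 166 = 664$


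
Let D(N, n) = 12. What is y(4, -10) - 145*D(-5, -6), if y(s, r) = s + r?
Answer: -1746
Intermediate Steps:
y(s, r) = r + s
y(4, -10) - 145*D(-5, -6) = (-10 + 4) - 145*12 = -6 - 1740 = -1746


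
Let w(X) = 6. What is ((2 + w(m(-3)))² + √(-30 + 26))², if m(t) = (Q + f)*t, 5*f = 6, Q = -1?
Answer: 4092 + 256*I ≈ 4092.0 + 256.0*I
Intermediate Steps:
f = 6/5 (f = (⅕)*6 = 6/5 ≈ 1.2000)
m(t) = t/5 (m(t) = (-1 + 6/5)*t = t/5)
((2 + w(m(-3)))² + √(-30 + 26))² = ((2 + 6)² + √(-30 + 26))² = (8² + √(-4))² = (64 + 2*I)²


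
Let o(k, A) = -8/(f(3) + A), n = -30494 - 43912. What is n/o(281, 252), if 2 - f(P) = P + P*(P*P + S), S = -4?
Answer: 2194977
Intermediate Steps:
n = -74406
f(P) = 2 - P - P*(-4 + P²) (f(P) = 2 - (P + P*(P*P - 4)) = 2 - (P + P*(P² - 4)) = 2 - (P + P*(-4 + P²)) = 2 + (-P - P*(-4 + P²)) = 2 - P - P*(-4 + P²))
o(k, A) = -8/(-16 + A) (o(k, A) = -8/((2 - 1*3³ + 3*3) + A) = -8/((2 - 1*27 + 9) + A) = -8/((2 - 27 + 9) + A) = -8/(-16 + A))
n/o(281, 252) = -74406/((-8/(-16 + 252))) = -74406/((-8/236)) = -74406/((-8*1/236)) = -74406/(-2/59) = -74406*(-59/2) = 2194977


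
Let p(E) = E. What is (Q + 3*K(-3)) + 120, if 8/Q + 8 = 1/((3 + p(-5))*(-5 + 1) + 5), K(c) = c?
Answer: 11329/103 ≈ 109.99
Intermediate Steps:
Q = -104/103 (Q = 8/(-8 + 1/((3 - 5)*(-5 + 1) + 5)) = 8/(-8 + 1/(-2*(-4) + 5)) = 8/(-8 + 1/(8 + 5)) = 8/(-8 + 1/13) = 8/(-103/13) = 8*(-13/103) = -104/103 ≈ -1.0097)
(Q + 3*K(-3)) + 120 = (-104/103 + 3*(-3)) + 120 = (-104/103 - 9) + 120 = -1031/103 + 120 = 11329/103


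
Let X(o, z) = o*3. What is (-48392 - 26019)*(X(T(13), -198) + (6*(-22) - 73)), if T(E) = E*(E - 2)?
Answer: -16668064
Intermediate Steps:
T(E) = E*(-2 + E)
X(o, z) = 3*o
(-48392 - 26019)*(X(T(13), -198) + (6*(-22) - 73)) = (-48392 - 26019)*(3*(13*(-2 + 13)) + (6*(-22) - 73)) = -74411*(3*(13*11) + (-132 - 73)) = -74411*(3*143 - 205) = -74411*(429 - 205) = -74411*224 = -16668064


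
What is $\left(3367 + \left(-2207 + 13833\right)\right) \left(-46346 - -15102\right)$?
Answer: $-468441292$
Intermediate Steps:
$\left(3367 + \left(-2207 + 13833\right)\right) \left(-46346 - -15102\right) = \left(3367 + 11626\right) \left(-46346 + 15102\right) = 14993 \left(-31244\right) = -468441292$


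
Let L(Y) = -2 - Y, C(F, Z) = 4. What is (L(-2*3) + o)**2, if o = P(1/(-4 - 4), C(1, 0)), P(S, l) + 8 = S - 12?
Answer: 16641/64 ≈ 260.02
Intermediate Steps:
P(S, l) = -20 + S (P(S, l) = -8 + (S - 12) = -8 + (-12 + S) = -20 + S)
o = -161/8 (o = -20 + 1/(-4 - 4) = -20 + 1/(-8) = -20 - 1/8 = -161/8 ≈ -20.125)
(L(-2*3) + o)**2 = ((-2 - (-2)*3) - 161/8)**2 = ((-2 - 1*(-6)) - 161/8)**2 = ((-2 + 6) - 161/8)**2 = (4 - 161/8)**2 = (-129/8)**2 = 16641/64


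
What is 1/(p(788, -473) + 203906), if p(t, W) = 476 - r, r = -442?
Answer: 1/204824 ≈ 4.8822e-6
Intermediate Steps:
p(t, W) = 918 (p(t, W) = 476 - 1*(-442) = 476 + 442 = 918)
1/(p(788, -473) + 203906) = 1/(918 + 203906) = 1/204824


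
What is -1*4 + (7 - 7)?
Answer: -4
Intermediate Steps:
-1*4 + (7 - 7) = -4 + 0 = -4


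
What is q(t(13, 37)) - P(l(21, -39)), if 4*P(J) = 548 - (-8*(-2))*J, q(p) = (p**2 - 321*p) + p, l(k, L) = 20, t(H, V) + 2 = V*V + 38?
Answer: 1524368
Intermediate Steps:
t(H, V) = 36 + V**2 (t(H, V) = -2 + (V*V + 38) = -2 + (V**2 + 38) = -2 + (38 + V**2) = 36 + V**2)
q(p) = p**2 - 320*p
P(J) = 137 - 4*J (P(J) = (548 - (-8*(-2))*J)/4 = (548 - 16*J)/4 = 137 - 4*J)
q(t(13, 37)) - P(l(21, -39)) = (36 + 37**2)*(-320 + (36 + 37**2)) - (137 - 4*20) = (36 + 1369)*(-320 + (36 + 1369)) - (137 - 80) = 1405*(-320 + 1405) - 1*57 = 1405*1085 - 57 = 1524425 - 57 = 1524368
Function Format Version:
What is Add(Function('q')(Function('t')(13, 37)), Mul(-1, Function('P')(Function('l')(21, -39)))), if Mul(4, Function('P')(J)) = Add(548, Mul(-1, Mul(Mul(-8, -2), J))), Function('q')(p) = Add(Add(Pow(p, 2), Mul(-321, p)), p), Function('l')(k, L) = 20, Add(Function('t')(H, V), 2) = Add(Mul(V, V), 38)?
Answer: 1524368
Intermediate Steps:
Function('t')(H, V) = Add(36, Pow(V, 2)) (Function('t')(H, V) = Add(-2, Add(Mul(V, V), 38)) = Add(-2, Add(Pow(V, 2), 38)) = Add(-2, Add(38, Pow(V, 2))) = Add(36, Pow(V, 2)))
Function('q')(p) = Add(Pow(p, 2), Mul(-320, p))
Function('P')(J) = Add(137, Mul(-4, J)) (Function('P')(J) = Mul(Rational(1, 4), Add(548, Mul(-1, Mul(Mul(-8, -2), J)))) = Mul(Rational(1, 4), Add(548, Mul(-1, Mul(16, J)))) = Mul(Rational(1, 4), Add(548, Mul(-16, J))) = Add(137, Mul(-4, J)))
Add(Function('q')(Function('t')(13, 37)), Mul(-1, Function('P')(Function('l')(21, -39)))) = Add(Mul(Add(36, Pow(37, 2)), Add(-320, Add(36, Pow(37, 2)))), Mul(-1, Add(137, Mul(-4, 20)))) = Add(Mul(Add(36, 1369), Add(-320, Add(36, 1369))), Mul(-1, Add(137, -80))) = Add(Mul(1405, Add(-320, 1405)), Mul(-1, 57)) = Add(Mul(1405, 1085), -57) = Add(1524425, -57) = 1524368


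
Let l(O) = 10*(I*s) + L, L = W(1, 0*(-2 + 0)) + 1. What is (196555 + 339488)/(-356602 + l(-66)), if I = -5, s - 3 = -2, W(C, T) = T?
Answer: -536043/356651 ≈ -1.5030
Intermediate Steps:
s = 1 (s = 3 - 2 = 1)
L = 1 (L = 0*(-2 + 0) + 1 = 0*(-2) + 1 = 0 + 1 = 1)
l(O) = -49 (l(O) = 10*(-5*1) + 1 = 10*(-5) + 1 = -50 + 1 = -49)
(196555 + 339488)/(-356602 + l(-66)) = (196555 + 339488)/(-356602 - 49) = 536043/(-356651) = 536043*(-1/356651) = -536043/356651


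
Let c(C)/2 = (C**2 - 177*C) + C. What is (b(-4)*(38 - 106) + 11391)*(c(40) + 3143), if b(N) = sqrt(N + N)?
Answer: -88132167 + 1052232*I*sqrt(2) ≈ -8.8132e+7 + 1.4881e+6*I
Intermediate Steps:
c(C) = -352*C + 2*C**2 (c(C) = 2*((C**2 - 177*C) + C) = 2*(C**2 - 176*C) = -352*C + 2*C**2)
b(N) = sqrt(2)*sqrt(N) (b(N) = sqrt(2*N) = sqrt(2)*sqrt(N))
(b(-4)*(38 - 106) + 11391)*(c(40) + 3143) = ((sqrt(2)*sqrt(-4))*(38 - 106) + 11391)*(2*40*(-176 + 40) + 3143) = ((sqrt(2)*(2*I))*(-68) + 11391)*(2*40*(-136) + 3143) = ((2*I*sqrt(2))*(-68) + 11391)*(-10880 + 3143) = (-136*I*sqrt(2) + 11391)*(-7737) = (11391 - 136*I*sqrt(2))*(-7737) = -88132167 + 1052232*I*sqrt(2)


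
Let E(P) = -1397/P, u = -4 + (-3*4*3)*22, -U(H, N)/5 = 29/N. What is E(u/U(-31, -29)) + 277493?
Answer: 220891413/796 ≈ 2.7750e+5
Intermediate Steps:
U(H, N) = -145/N
u = -796 (u = -4 - 12*3*22 = -4 - 36*22 = -4 - 792 = -796)
E(u/U(-31, -29)) + 277493 = -1397/((-796/((-145/(-29))))) + 277493 = -1397/((-796/((-145*(-1/29))))) + 277493 = -1397/((-796/5)) + 277493 = -1397/((-796*1/5)) + 277493 = -1397/(-796/5) + 277493 = -1397*(-5/796) + 277493 = 6985/796 + 277493 = 220891413/796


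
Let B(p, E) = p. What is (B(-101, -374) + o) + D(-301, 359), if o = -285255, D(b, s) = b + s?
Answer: -285298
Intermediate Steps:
(B(-101, -374) + o) + D(-301, 359) = (-101 - 285255) + (-301 + 359) = -285356 + 58 = -285298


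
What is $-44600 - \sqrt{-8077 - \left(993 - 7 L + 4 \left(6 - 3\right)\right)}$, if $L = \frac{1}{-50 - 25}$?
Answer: $-44600 - \frac{i \sqrt{2043471}}{15} \approx -44600.0 - 95.3 i$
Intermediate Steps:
$L = - \frac{1}{75}$ ($L = \frac{1}{-75} = - \frac{1}{75} \approx -0.013333$)
$-44600 - \sqrt{-8077 - \left(993 - 7 L + 4 \left(6 - 3\right)\right)} = -44600 - \sqrt{-8077 - \left(\frac{74482}{75} + 4 \left(6 - 3\right)\right)} = -44600 - \sqrt{-8077 - \frac{75382}{75}} = -44600 - \sqrt{- \frac{681157}{75}} = -44600 - \frac{i \sqrt{2043471}}{15}$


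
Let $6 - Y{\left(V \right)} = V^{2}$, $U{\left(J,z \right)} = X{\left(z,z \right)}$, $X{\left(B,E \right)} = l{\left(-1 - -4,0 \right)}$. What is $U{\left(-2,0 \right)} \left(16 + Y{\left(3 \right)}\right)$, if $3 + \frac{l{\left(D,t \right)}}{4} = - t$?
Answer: $-156$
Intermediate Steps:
$l{\left(D,t \right)} = -12 - 4 t$ ($l{\left(D,t \right)} = -12 + 4 \left(- t\right) = -12 - 4 t$)
$X{\left(B,E \right)} = -12$ ($X{\left(B,E \right)} = -12 - 0 = -12 + 0 = -12$)
$U{\left(J,z \right)} = -12$
$Y{\left(V \right)} = 6 - V^{2}$
$U{\left(-2,0 \right)} \left(16 + Y{\left(3 \right)}\right) = - 12 \left(16 + \left(6 - 3^{2}\right)\right) = - 12 \left(16 + \left(6 - 9\right)\right) = - 12 \left(16 - 3\right) = \left(-12\right) 13 = -156$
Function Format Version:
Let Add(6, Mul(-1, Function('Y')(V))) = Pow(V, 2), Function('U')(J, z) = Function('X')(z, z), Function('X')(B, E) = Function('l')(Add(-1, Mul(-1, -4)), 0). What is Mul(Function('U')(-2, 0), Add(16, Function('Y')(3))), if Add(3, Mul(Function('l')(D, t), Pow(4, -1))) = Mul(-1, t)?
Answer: -156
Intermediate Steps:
Function('l')(D, t) = Add(-12, Mul(-4, t)) (Function('l')(D, t) = Add(-12, Mul(4, Mul(-1, t))) = Add(-12, Mul(-4, t)))
Function('X')(B, E) = -12 (Function('X')(B, E) = Add(-12, Mul(-4, 0)) = Add(-12, 0) = -12)
Function('U')(J, z) = -12
Function('Y')(V) = Add(6, Mul(-1, Pow(V, 2)))
Mul(Function('U')(-2, 0), Add(16, Function('Y')(3))) = Mul(-12, Add(16, Add(6, Mul(-1, Pow(3, 2))))) = Mul(-12, Add(16, Add(6, Mul(-1, 9)))) = Mul(-12, Add(16, Add(6, -9))) = Mul(-12, Add(16, -3)) = Mul(-12, 13) = -156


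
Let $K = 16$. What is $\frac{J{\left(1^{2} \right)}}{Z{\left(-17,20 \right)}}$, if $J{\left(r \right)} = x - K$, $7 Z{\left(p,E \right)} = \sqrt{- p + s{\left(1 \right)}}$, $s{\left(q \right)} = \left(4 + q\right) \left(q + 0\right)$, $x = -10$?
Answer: $- \frac{91 \sqrt{22}}{11} \approx -38.803$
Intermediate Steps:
$s{\left(q \right)} = q \left(4 + q\right)$ ($s{\left(q \right)} = \left(4 + q\right) q = q \left(4 + q\right)$)
$Z{\left(p,E \right)} = \frac{\sqrt{5 - p}}{7}$ ($Z{\left(p,E \right)} = \frac{\sqrt{- p + 1 \left(4 + 1\right)}}{7} = \frac{\sqrt{- p + 1 \cdot 5}}{7} = \frac{\sqrt{- p + 5}}{7} = \frac{\sqrt{5 - p}}{7}$)
$J{\left(r \right)} = -26$ ($J{\left(r \right)} = -10 - 16 = -26$)
$\frac{J{\left(1^{2} \right)}}{Z{\left(-17,20 \right)}} = - \frac{26}{\frac{1}{7} \sqrt{5 - -17}} = - \frac{26}{\frac{1}{7} \sqrt{5 + 17}} = - \frac{26}{\frac{1}{7} \sqrt{22}} = - 26 \frac{7 \sqrt{22}}{22} = - \frac{91 \sqrt{22}}{11}$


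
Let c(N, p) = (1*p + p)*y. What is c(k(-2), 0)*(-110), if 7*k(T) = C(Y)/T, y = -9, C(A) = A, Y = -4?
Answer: 0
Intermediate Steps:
k(T) = -4/(7*T) (k(T) = (-4/T)/7 = -4/(7*T))
c(N, p) = -18*p (c(N, p) = (1*p + p)*(-9) = (p + p)*(-9) = (2*p)*(-9) = -18*p)
c(k(-2), 0)*(-110) = -18*0*(-110) = 0*(-110) = 0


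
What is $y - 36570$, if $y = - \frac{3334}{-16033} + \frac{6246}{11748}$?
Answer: $- \frac{1148004675655}{31392614} \approx -36569.0$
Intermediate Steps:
$y = \frac{23218325}{31392614}$ ($y = \left(-3334\right) \left(- \frac{1}{16033}\right) + 6246 \cdot \frac{1}{11748} = \frac{3334}{16033} + \frac{1041}{1958} = \frac{23218325}{31392614} \approx 0.73961$)
$y - 36570 = \frac{23218325}{31392614} - 36570 = - \frac{1148004675655}{31392614}$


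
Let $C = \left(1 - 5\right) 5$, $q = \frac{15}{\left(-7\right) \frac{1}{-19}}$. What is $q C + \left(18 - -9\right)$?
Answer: $- \frac{5511}{7} \approx -787.29$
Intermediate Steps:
$q = \frac{285}{7}$ ($q = \frac{15}{\left(-7\right) \left(- \frac{1}{19}\right)} = \frac{15}{\frac{7}{19}} = 15 \cdot \frac{19}{7} = \frac{285}{7} \approx 40.714$)
$C = -20$ ($C = \left(1 - 5\right) 5 = \left(-4\right) 5 = -20$)
$q C + \left(18 - -9\right) = \frac{285}{7} \left(-20\right) + \left(18 - -9\right) = - \frac{5700}{7} + \left(18 + 9\right) = - \frac{5700}{7} + 27 = - \frac{5511}{7}$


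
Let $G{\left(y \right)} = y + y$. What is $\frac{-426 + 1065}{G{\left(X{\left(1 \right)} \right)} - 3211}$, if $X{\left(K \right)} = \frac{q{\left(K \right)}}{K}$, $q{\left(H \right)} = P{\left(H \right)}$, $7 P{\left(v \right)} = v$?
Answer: $- \frac{4473}{22475} \approx -0.19902$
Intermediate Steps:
$P{\left(v \right)} = \frac{v}{7}$
$q{\left(H \right)} = \frac{H}{7}$
$X{\left(K \right)} = \frac{1}{7}$ ($X{\left(K \right)} = \frac{\frac{1}{7} K}{K} = \frac{1}{7}$)
$G{\left(y \right)} = 2 y$
$\frac{-426 + 1065}{G{\left(X{\left(1 \right)} \right)} - 3211} = \frac{-426 + 1065}{2 \cdot \frac{1}{7} - 3211} = \frac{639}{\frac{2}{7} - 3211} = \frac{639}{- \frac{22475}{7}} = 639 \left(- \frac{7}{22475}\right) = - \frac{4473}{22475}$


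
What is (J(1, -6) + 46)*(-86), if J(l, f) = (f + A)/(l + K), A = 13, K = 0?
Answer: -4558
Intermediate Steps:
J(l, f) = (13 + f)/l (J(l, f) = (f + 13)/(l + 0) = (13 + f)/l)
(J(1, -6) + 46)*(-86) = ((13 - 6)/1 + 46)*(-86) = (1*7 + 46)*(-86) = (7 + 46)*(-86) = 53*(-86) = -4558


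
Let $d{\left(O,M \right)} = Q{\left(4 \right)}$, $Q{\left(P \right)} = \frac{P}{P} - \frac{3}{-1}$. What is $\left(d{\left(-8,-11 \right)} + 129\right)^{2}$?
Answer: $17689$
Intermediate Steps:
$Q{\left(P \right)} = 4$ ($Q{\left(P \right)} = 1 - -3 = 1 + 3 = 4$)
$d{\left(O,M \right)} = 4$
$\left(d{\left(-8,-11 \right)} + 129\right)^{2} = \left(4 + 129\right)^{2} = 133^{2} = 17689$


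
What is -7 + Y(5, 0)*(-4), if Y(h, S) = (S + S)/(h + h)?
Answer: -7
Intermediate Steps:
Y(h, S) = S/h (Y(h, S) = (2*S)/((2*h)) = (2*S)*(1/(2*h)) = S/h)
-7 + Y(5, 0)*(-4) = -7 + (0/5)*(-4) = -7 + (0*(⅕))*(-4) = -7 + 0*(-4) = -7 + 0 = -7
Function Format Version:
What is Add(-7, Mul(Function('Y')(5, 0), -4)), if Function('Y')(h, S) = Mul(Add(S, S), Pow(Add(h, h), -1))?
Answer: -7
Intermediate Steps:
Function('Y')(h, S) = Mul(S, Pow(h, -1)) (Function('Y')(h, S) = Mul(Mul(2, S), Pow(Mul(2, h), -1)) = Mul(Mul(2, S), Mul(Rational(1, 2), Pow(h, -1))) = Mul(S, Pow(h, -1)))
Add(-7, Mul(Function('Y')(5, 0), -4)) = Add(-7, Mul(Mul(0, Pow(5, -1)), -4)) = Add(-7, Mul(Mul(0, Rational(1, 5)), -4)) = Add(-7, Mul(0, -4)) = Add(-7, 0) = -7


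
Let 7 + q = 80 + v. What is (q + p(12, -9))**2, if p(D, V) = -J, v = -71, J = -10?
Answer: 144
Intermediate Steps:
p(D, V) = 10 (p(D, V) = -1*(-10) = 10)
q = 2 (q = -7 + (80 - 71) = -7 + 9 = 2)
(q + p(12, -9))**2 = (2 + 10)**2 = 12**2 = 144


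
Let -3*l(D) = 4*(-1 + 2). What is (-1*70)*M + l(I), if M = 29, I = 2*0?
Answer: -6094/3 ≈ -2031.3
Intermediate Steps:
I = 0
l(D) = -4/3 (l(D) = -4*(-1 + 2)/3 = -4/3)
(-1*70)*M + l(I) = -1*70*29 - 4/3 = -70*29 - 4/3 = -2030 - 4/3 = -6094/3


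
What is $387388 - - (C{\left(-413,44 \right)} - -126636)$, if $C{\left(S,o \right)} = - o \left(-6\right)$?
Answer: $514288$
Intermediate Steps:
$C{\left(S,o \right)} = 6 o$
$387388 - - (C{\left(-413,44 \right)} - -126636) = 387388 - - (6 \cdot 44 - -126636) = 387388 - - (264 + 126636) = 387388 - \left(-1\right) 126900 = 387388 - -126900 = 387388 + 126900 = 514288$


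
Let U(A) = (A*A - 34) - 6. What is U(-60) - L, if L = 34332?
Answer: -30772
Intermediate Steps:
U(A) = -40 + A**2 (U(A) = (A**2 - 34) - 6 = (-34 + A**2) - 6 = -40 + A**2)
U(-60) - L = (-40 + (-60)**2) - 1*34332 = (-40 + 3600) - 34332 = 3560 - 34332 = -30772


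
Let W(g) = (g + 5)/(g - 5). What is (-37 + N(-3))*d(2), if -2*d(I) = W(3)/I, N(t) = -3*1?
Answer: -40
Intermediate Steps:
N(t) = -3
W(g) = (5 + g)/(-5 + g)
d(I) = 2/I (d(I) = -(5 + 3)/(-5 + 3)/(2*I) = -8/(-2)/(2*I) = -(-½*8)/(2*I) = -(-2)/I = 2/I)
(-37 + N(-3))*d(2) = (-37 - 3)*(2/2) = -80/2 = -40*1 = -40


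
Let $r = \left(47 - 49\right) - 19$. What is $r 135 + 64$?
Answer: $-2771$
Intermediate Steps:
$r = -21$ ($r = -2 - 19 = -21$)
$r 135 + 64 = \left(-21\right) 135 + 64 = -2835 + 64 = -2771$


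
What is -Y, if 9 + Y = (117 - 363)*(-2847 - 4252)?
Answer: -1746345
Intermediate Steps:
Y = 1746345 (Y = -9 + (117 - 363)*(-2847 - 4252) = -9 - 246*(-7099) = -9 + 1746354 = 1746345)
-Y = -1*1746345 = -1746345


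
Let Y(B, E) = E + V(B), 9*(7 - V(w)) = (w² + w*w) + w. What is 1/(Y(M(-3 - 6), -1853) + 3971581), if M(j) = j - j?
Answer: 1/3969735 ≈ 2.5191e-7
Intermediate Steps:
V(w) = 7 - 2*w²/9 - w/9 (V(w) = 7 - ((w² + w*w) + w)/9 = 7 - ((w² + w²) + w)/9 = 7 - (2*w² + w)/9 = 7 - (w + 2*w²)/9 = 7 + (-2*w²/9 - w/9) = 7 - 2*w²/9 - w/9)
M(j) = 0
Y(B, E) = 7 + E - 2*B²/9 - B/9 (Y(B, E) = E + (7 - 2*B²/9 - B/9) = 7 + E - 2*B²/9 - B/9)
1/(Y(M(-3 - 6), -1853) + 3971581) = 1/((7 - 1853 - 2/9*0² - ⅑*0) + 3971581) = 1/((7 - 1853 - 2/9*0 + 0) + 3971581) = 1/((7 - 1853 + 0 + 0) + 3971581) = 1/(-1846 + 3971581) = 1/3969735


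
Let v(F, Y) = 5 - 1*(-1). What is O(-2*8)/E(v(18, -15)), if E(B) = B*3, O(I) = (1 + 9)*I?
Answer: -80/9 ≈ -8.8889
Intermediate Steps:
v(F, Y) = 6 (v(F, Y) = 5 + 1 = 6)
O(I) = 10*I
E(B) = 3*B
O(-2*8)/E(v(18, -15)) = (10*(-2*8))/((3*6)) = (10*(-16))/18 = -160*1/18 = -80/9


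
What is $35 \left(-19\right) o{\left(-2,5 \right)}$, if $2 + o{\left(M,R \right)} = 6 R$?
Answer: $-18620$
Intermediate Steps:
$o{\left(M,R \right)} = -2 + 6 R$
$35 \left(-19\right) o{\left(-2,5 \right)} = 35 \left(-19\right) \left(-2 + 6 \cdot 5\right) = - 665 \left(-2 + 30\right) = \left(-665\right) 28 = -18620$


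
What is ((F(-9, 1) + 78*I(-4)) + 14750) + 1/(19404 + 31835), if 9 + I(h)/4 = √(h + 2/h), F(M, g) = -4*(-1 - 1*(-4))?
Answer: 611281271/51239 + 468*I*√2 ≈ 11930.0 + 661.85*I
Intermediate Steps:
F(M, g) = -12 (F(M, g) = -4*(-1 + 4) = -4*3 = -12)
I(h) = -36 + 4*√(h + 2/h)
((F(-9, 1) + 78*I(-4)) + 14750) + 1/(19404 + 31835) = ((-12 + 78*(-36 + 4*√(-4 + 2/(-4)))) + 14750) + 1/(19404 + 31835) = ((-12 + 78*(-36 + 4*√(-4 + 2*(-¼)))) + 14750) + 1/51239 = ((-12 + 78*(-36 + 4*√(-4 - ½))) + 14750) + 1/51239 = ((-12 + 78*(-36 + 4*√(-9/2))) + 14750) + 1/51239 = ((-12 + 78*(-36 + 4*(3*I*√2/2))) + 14750) + 1/51239 = ((-12 + 78*(-36 + 6*I*√2)) + 14750) + 1/51239 = ((-12 + (-2808 + 468*I*√2)) + 14750) + 1/51239 = ((-2820 + 468*I*√2) + 14750) + 1/51239 = (11930 + 468*I*√2) + 1/51239 = 611281271/51239 + 468*I*√2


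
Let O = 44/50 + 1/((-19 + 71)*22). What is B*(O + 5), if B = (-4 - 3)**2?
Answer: 8241457/28600 ≈ 288.16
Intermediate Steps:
B = 49 (B = (-7)**2 = 49)
O = 25193/28600 (O = 44*(1/50) + (1/22)/52 = 22/25 + (1/52)*(1/22) = 22/25 + 1/1144 = 25193/28600 ≈ 0.88087)
B*(O + 5) = 49*(25193/28600 + 5) = 49*(168193/28600) = 8241457/28600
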